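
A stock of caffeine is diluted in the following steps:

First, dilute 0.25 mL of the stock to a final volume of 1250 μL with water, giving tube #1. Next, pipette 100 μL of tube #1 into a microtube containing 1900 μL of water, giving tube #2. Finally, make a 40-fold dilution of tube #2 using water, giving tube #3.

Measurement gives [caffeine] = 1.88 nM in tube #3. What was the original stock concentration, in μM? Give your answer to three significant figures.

7.52 μM

Step 1: 0.25 mL brought to 1250 μL → factor 1.25/0.25 = 5
Step 2: 100 μL + 1900 μL = 2000 μL total → factor 2000/100 = 20
Step 3: 40-fold → factor 40
Overall dilution factor = 5 × 20 × 40 = 4000
Stock = 1.88 nM × 4000 = 7520 nM = 7.52 μM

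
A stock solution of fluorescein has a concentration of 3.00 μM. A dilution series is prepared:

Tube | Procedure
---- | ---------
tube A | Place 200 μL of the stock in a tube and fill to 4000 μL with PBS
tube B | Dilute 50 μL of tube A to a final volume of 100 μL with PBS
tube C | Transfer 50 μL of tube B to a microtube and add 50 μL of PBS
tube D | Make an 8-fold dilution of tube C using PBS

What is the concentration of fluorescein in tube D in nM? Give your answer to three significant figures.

Step 1: 200 μL brought to 4000 μL → factor 4000/200 = 20
Step 2: 50 μL brought to 100 μL → factor 100/50 = 2
Step 3: 50 μL + 50 μL = 100 μL total → factor 100/50 = 2
Step 4: 8-fold → factor 8
Overall dilution factor = 20 × 2 × 2 × 8 = 640
Final = 3.00 μM / 640 = 0.004687 μM = 4.69 nM

4.69 nM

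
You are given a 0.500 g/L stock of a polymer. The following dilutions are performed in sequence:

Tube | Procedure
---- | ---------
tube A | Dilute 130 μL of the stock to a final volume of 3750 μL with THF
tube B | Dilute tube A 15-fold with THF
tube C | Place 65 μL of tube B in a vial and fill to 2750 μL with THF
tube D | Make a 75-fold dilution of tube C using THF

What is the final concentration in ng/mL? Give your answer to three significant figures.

Step 1: 130 μL brought to 3750 μL → factor 3750/130 = 28.846
Step 2: 15-fold → factor 15
Step 3: 65 μL brought to 2750 μL → factor 2750/65 = 42.308
Step 4: 75-fold → factor 75
Overall dilution factor = 28.846 × 15 × 42.308 × 75 = 1.373 × 10^6
Final = 0.500 g/L / 1.373 × 10^6 = 3.642 × 10^-7 g/L = 0.364 ng/mL

0.364 ng/mL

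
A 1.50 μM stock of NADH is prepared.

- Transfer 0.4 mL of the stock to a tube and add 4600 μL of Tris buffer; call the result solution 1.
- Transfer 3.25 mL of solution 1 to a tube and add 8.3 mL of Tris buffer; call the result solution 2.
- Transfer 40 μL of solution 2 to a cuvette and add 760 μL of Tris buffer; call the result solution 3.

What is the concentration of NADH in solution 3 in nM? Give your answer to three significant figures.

1.69 nM

Step 1: 0.4 mL + 4600 μL = 5 mL total → factor 5/0.4 = 12.5
Step 2: 3.25 mL + 8.3 mL = 11.55 mL total → factor 11.55/3.25 = 3.5538
Step 3: 40 μL + 760 μL = 800 μL total → factor 800/40 = 20
Overall dilution factor = 12.5 × 3.5538 × 20 = 888.46
Final = 1.50 μM / 888.46 = 0.001688 μM = 1.69 nM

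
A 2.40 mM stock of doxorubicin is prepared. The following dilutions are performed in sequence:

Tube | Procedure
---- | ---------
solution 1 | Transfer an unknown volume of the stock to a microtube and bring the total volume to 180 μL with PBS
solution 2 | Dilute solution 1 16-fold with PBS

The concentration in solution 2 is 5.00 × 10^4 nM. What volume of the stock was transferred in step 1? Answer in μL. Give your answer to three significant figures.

60.0 μL

Step 1: v brought to 180 μL → factor = 180 μL/v
Step 2: 16-fold → factor 16
Product of known-step factors = 16
Overall factor = 2.40 mM / (5.00 × 10^4 nM) = 48
Step-1 factor = 48 / 16 = 3
v = 180 μL / 3 = 60.0 μL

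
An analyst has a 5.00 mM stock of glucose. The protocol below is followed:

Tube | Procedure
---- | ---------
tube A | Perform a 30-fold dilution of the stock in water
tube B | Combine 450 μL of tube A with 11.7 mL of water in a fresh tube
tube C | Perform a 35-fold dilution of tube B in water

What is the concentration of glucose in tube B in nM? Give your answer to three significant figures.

6.17 × 10^3 nM

Step 1: 30-fold → factor 30
Step 2: 450 μL + 11.7 mL = 12150 μL total → factor 12150/450 = 27
Dilution factor through tube B = 30 × 27 = 810
[tube B] = 5.00 mM / 810 = 0.006173 mM = 6.17 × 10^3 nM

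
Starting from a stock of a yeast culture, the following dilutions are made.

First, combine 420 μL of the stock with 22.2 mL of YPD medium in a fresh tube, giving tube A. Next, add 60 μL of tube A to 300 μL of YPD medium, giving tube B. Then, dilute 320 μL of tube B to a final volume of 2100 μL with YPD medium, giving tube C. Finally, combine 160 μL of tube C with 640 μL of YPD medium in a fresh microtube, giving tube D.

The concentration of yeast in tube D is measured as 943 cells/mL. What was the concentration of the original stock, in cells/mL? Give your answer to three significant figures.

Step 1: 420 μL + 22.2 mL = 22620 μL total → factor 22620/420 = 53.857
Step 2: 60 μL + 300 μL = 360 μL total → factor 360/60 = 6
Step 3: 320 μL brought to 2100 μL → factor 2100/320 = 6.5625
Step 4: 160 μL + 640 μL = 800 μL total → factor 800/160 = 5
Overall dilution factor = 53.857 × 6 × 6.5625 × 5 = 10603
Stock = 943 cells/mL × 10603 = 1.00 × 10^7 cells/mL

1.00 × 10^7 cells/mL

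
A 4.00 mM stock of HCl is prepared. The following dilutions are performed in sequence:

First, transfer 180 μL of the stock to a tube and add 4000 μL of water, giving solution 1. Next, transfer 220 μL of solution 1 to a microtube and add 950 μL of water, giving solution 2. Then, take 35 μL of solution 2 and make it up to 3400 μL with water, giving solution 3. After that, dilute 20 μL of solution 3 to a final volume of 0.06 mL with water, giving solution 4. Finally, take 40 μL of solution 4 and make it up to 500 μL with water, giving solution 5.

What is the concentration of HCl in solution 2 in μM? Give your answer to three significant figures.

Step 1: 180 μL + 4000 μL = 4180 μL total → factor 4180/180 = 23.222
Step 2: 220 μL + 950 μL = 1170 μL total → factor 1170/220 = 5.3182
Dilution factor through solution 2 = 23.222 × 5.3182 = 123.5
[solution 2] = 4.00 mM / 123.5 = 0.03239 mM = 32.4 μM

32.4 μM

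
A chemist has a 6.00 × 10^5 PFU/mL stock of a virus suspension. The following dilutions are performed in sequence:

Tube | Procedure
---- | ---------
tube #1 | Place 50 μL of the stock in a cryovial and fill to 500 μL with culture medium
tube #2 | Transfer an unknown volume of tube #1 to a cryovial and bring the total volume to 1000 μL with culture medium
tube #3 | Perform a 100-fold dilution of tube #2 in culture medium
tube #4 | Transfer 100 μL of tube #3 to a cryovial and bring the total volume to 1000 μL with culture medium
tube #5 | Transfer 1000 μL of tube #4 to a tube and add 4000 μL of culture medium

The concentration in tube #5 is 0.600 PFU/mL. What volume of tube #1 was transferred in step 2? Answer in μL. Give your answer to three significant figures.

50.0 μL

Step 1: 50 μL brought to 500 μL → factor 500/50 = 10
Step 2: v brought to 1000 μL → factor = 1000 μL/v
Step 3: 100-fold → factor 100
Step 4: 100 μL brought to 1000 μL → factor 1000/100 = 10
Step 5: 1000 μL + 4000 μL = 5000 μL total → factor 5000/1000 = 5
Product of known-step factors = 50000
Overall factor = 6.00 × 10^5 PFU/mL / (0.600 PFU/mL) = 1 × 10^6
Step-2 factor = 1 × 10^6 / 50000 = 20
v = 1000 μL / 20 = 50.0 μL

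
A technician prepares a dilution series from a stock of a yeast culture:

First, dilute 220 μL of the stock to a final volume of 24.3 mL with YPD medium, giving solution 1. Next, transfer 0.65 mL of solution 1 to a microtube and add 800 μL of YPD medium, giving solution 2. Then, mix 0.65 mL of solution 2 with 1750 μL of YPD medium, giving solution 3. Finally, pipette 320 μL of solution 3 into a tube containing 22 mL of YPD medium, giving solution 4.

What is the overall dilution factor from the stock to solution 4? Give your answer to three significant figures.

6.35 × 10^4

Step 1: 220 μL brought to 24.3 mL → factor 24300/220 = 110.45
Step 2: 0.65 mL + 800 μL = 1.45 mL total → factor 1.45/0.65 = 2.2308
Step 3: 0.65 mL + 1750 μL = 2.4 mL total → factor 2.4/0.65 = 3.6923
Step 4: 320 μL + 22 mL = 22320 μL total → factor 22320/320 = 69.75
Overall dilution factor = 110.45 × 2.2308 × 3.6923 × 69.75 = 63457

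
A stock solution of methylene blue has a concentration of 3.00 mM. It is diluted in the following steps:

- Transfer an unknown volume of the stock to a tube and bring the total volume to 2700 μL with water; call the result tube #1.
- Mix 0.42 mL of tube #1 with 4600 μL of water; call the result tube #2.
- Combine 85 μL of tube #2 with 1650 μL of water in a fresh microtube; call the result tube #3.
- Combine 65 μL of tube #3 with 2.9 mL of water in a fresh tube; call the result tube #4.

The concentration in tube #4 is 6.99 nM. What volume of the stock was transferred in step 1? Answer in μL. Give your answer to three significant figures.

Step 1: v brought to 2700 μL → factor = 2700 μL/v
Step 2: 0.42 mL + 4600 μL = 5.02 mL total → factor 5.02/0.42 = 11.952
Step 3: 85 μL + 1650 μL = 1735 μL total → factor 1735/85 = 20.412
Step 4: 65 μL + 2.9 mL = 2965 μL total → factor 2965/65 = 45.615
Product of known-step factors = 11129
Overall factor = 3.00 mM / (6.99 nM) = 4.2918 × 10^5
Step-1 factor = 4.2918 × 10^5 / 11129 = 38.565
v = 2700 μL / 38.565 = 70.0 μL

70.0 μL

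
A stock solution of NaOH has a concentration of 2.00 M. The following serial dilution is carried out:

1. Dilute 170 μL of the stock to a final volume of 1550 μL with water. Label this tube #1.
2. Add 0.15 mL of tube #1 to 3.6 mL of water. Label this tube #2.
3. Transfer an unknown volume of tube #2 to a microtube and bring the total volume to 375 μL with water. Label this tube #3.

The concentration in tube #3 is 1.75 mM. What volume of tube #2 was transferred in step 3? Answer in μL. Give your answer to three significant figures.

74.8 μL

Step 1: 170 μL brought to 1550 μL → factor 1550/170 = 9.1176
Step 2: 0.15 mL + 3.6 mL = 3.75 mL total → factor 3.75/0.15 = 25
Step 3: v brought to 375 μL → factor = 375 μL/v
Product of known-step factors = 227.94
Overall factor = 2.00 M / (1.75 mM) = 1142.9
Step-3 factor = 1142.9 / 227.94 = 5.0138
v = 375 μL / 5.0138 = 74.8 μL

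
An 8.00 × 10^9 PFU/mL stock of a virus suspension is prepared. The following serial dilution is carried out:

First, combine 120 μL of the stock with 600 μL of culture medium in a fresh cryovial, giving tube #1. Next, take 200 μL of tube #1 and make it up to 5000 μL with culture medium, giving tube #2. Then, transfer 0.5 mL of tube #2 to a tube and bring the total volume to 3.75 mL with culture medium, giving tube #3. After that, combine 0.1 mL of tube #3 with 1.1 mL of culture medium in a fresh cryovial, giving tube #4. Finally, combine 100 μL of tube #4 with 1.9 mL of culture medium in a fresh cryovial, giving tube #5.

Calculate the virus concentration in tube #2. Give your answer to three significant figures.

Step 1: 120 μL + 600 μL = 720 μL total → factor 720/120 = 6
Step 2: 200 μL brought to 5000 μL → factor 5000/200 = 25
Dilution factor through tube #2 = 6 × 25 = 150
[tube #2] = 8.00 × 10^9 PFU/mL / 150 = 5.33 × 10^7 PFU/mL

5.33 × 10^7 PFU/mL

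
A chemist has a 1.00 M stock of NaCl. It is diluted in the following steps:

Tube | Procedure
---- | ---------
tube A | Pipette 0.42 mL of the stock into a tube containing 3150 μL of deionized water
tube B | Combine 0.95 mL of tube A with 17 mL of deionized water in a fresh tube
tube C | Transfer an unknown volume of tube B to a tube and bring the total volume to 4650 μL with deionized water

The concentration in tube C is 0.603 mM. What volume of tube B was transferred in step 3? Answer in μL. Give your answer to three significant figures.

450 μL

Step 1: 0.42 mL + 3150 μL = 3.57 mL total → factor 3.57/0.42 = 8.5
Step 2: 0.95 mL + 17 mL = 17.95 mL total → factor 17.95/0.95 = 18.895
Step 3: v brought to 4650 μL → factor = 4650 μL/v
Product of known-step factors = 160.61
Overall factor = 1.00 M / (0.603 mM) = 1658.4
Step-3 factor = 1658.4 / 160.61 = 10.326
v = 4650 μL / 10.326 = 450 μL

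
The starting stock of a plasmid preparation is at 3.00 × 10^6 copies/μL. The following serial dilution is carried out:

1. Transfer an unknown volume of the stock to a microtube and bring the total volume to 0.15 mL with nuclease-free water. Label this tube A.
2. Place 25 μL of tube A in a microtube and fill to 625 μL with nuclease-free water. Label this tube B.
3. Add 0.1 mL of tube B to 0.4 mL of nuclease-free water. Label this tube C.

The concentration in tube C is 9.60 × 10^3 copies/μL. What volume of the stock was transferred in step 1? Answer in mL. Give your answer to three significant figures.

0.0600 mL

Step 1: v brought to 0.15 mL → factor = 0.15 mL/v
Step 2: 25 μL brought to 625 μL → factor 625/25 = 25
Step 3: 0.1 mL + 0.4 mL = 0.5 mL total → factor 0.5/0.1 = 5
Product of known-step factors = 125
Overall factor = 3.00 × 10^6 copies/μL / (9.60 × 10^3 copies/μL) = 312.5
Step-1 factor = 312.5 / 125 = 2.5
v = 0.15 mL / 2.5 = 0.0600 mL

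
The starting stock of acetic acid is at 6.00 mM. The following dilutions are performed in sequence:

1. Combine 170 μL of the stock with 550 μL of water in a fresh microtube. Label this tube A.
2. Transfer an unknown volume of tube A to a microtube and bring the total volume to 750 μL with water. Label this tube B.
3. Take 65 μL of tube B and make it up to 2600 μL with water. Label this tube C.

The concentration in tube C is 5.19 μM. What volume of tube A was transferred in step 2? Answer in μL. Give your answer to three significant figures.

110 μL

Step 1: 170 μL + 550 μL = 720 μL total → factor 720/170 = 4.2353
Step 2: v brought to 750 μL → factor = 750 μL/v
Step 3: 65 μL brought to 2600 μL → factor 2600/65 = 40
Product of known-step factors = 169.41
Overall factor = 6.00 mM / (5.19 μM) = 1156.1
Step-2 factor = 1156.1 / 169.41 = 6.824
v = 750 μL / 6.824 = 110 μL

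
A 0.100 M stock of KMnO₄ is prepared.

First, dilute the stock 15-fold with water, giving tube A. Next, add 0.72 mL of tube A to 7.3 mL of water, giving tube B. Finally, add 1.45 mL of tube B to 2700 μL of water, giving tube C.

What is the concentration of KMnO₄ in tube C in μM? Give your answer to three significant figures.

209 μM

Step 1: 15-fold → factor 15
Step 2: 0.72 mL + 7.3 mL = 8.02 mL total → factor 8.02/0.72 = 11.139
Step 3: 1.45 mL + 2700 μL = 4.15 mL total → factor 4.15/1.45 = 2.8621
Overall dilution factor = 15 × 11.139 × 2.8621 = 478.2
Final = 0.100 M / 478.2 = 0.0002091 M = 209 μM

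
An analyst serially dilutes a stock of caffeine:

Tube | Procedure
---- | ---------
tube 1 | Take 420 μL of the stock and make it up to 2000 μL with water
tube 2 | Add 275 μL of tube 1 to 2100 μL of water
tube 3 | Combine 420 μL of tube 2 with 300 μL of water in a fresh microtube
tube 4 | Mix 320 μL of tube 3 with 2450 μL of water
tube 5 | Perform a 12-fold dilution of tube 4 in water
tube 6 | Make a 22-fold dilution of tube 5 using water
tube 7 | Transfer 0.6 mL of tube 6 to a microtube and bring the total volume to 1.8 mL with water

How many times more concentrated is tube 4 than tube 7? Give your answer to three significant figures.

792

Step 1: 420 μL brought to 2000 μL → factor 2000/420 = 4.7619
Step 2: 275 μL + 2100 μL = 2375 μL total → factor 2375/275 = 8.6364
Step 3: 420 μL + 300 μL = 720 μL total → factor 720/420 = 1.7143
Step 4: 320 μL + 2450 μL = 2770 μL total → factor 2770/320 = 8.6562
Step 5: 12-fold → factor 12
Step 6: 22-fold → factor 22
Step 7: 0.6 mL brought to 1.8 mL → factor 1.8/0.6 = 3
Dilution factor to tube 4 = 610.27; to tube 7 = 4.8334 × 10^5
[tube 4]/[tube 7] = (factor to tube 7)/(factor to tube 4) = 4.8334 × 10^5/610.27 = 792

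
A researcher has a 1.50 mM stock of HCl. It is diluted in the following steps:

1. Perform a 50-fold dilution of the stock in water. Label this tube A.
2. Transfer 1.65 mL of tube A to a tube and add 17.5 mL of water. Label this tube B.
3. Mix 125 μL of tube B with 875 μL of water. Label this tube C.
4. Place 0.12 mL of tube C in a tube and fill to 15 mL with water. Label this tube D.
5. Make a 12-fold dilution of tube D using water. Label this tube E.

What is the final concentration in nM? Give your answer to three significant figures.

Step 1: 50-fold → factor 50
Step 2: 1.65 mL + 17.5 mL = 19.15 mL total → factor 19.15/1.65 = 11.606
Step 3: 125 μL + 875 μL = 1000 μL total → factor 1000/125 = 8
Step 4: 0.12 mL brought to 15 mL → factor 15/0.12 = 125
Step 5: 12-fold → factor 12
Overall dilution factor = 50 × 11.606 × 8 × 125 × 12 = 6.9636 × 10^6
Final = 1.50 mM / 6.9636 × 10^6 = 2.154 × 10^-7 mM = 0.215 nM

0.215 nM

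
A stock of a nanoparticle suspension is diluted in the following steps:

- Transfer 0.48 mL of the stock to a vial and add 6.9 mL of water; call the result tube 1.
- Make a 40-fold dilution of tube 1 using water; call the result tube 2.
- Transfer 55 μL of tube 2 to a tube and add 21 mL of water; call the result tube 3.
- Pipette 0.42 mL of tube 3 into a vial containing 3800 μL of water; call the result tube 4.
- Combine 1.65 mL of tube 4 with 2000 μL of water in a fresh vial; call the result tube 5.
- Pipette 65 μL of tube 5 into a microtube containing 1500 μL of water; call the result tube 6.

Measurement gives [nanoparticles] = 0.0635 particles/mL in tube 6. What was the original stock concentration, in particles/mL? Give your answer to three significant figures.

Step 1: 0.48 mL + 6.9 mL = 7.38 mL total → factor 7.38/0.48 = 15.375
Step 2: 40-fold → factor 40
Step 3: 55 μL + 21 mL = 21055 μL total → factor 21055/55 = 382.82
Step 4: 0.42 mL + 3800 μL = 4.22 mL total → factor 4.22/0.42 = 10.048
Step 5: 1.65 mL + 2000 μL = 3.65 mL total → factor 3.65/1.65 = 2.2121
Step 6: 65 μL + 1500 μL = 1565 μL total → factor 1565/65 = 24.077
Overall dilution factor = 15.375 × 40 × 382.82 × 10.048 × 2.2121 × 24.077 = 1.2599 × 10^8
Stock = 0.0635 particles/mL × 1.2599 × 10^8 = 8.00 × 10^6 particles/mL

8.00 × 10^6 particles/mL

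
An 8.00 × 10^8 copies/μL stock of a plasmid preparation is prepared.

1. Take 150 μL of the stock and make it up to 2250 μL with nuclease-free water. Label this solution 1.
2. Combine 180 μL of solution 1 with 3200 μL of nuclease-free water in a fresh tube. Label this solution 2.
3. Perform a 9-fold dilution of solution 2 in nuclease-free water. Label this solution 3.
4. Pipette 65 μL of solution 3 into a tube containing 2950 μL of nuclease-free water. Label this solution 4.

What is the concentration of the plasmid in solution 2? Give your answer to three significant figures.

2.84 × 10^6 copies/μL

Step 1: 150 μL brought to 2250 μL → factor 2250/150 = 15
Step 2: 180 μL + 3200 μL = 3380 μL total → factor 3380/180 = 18.778
Dilution factor through solution 2 = 15 × 18.778 = 281.67
[solution 2] = 8.00 × 10^8 copies/μL / 281.67 = 2.84 × 10^6 copies/μL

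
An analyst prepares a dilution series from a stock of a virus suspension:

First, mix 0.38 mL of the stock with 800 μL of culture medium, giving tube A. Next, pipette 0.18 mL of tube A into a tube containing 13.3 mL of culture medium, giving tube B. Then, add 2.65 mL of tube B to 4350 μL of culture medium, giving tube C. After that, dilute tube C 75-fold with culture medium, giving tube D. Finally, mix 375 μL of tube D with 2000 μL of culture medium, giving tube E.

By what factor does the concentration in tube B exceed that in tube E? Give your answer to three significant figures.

1.25 × 10^3

Step 1: 0.38 mL + 800 μL = 1.18 mL total → factor 1.18/0.38 = 3.1053
Step 2: 0.18 mL + 13.3 mL = 13.48 mL total → factor 13.48/0.18 = 74.889
Step 3: 2.65 mL + 4350 μL = 7 mL total → factor 7/2.65 = 2.6415
Step 4: 75-fold → factor 75
Step 5: 375 μL + 2000 μL = 2375 μL total → factor 2375/375 = 6.3333
Dilution factor to tube B = 232.55; to tube E = 2.9178 × 10^5
[tube B]/[tube E] = (factor to tube E)/(factor to tube B) = 2.9178 × 10^5/232.55 = 1.25 × 10^3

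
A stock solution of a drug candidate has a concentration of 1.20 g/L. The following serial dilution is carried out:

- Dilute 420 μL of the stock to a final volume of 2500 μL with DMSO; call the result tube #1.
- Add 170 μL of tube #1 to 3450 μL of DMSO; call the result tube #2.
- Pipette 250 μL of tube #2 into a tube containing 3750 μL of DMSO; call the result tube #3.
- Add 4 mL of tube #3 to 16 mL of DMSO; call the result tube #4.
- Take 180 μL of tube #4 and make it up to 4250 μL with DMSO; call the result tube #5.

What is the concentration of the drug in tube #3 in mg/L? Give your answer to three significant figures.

Step 1: 420 μL brought to 2500 μL → factor 2500/420 = 5.9524
Step 2: 170 μL + 3450 μL = 3620 μL total → factor 3620/170 = 21.294
Step 3: 250 μL + 3750 μL = 4000 μL total → factor 4000/250 = 16
Dilution factor through tube #3 = 5.9524 × 21.294 × 16 = 2028
[tube #3] = 1.20 g/L / 2028 = 0.0005917 g/L = 0.592 mg/L

0.592 mg/L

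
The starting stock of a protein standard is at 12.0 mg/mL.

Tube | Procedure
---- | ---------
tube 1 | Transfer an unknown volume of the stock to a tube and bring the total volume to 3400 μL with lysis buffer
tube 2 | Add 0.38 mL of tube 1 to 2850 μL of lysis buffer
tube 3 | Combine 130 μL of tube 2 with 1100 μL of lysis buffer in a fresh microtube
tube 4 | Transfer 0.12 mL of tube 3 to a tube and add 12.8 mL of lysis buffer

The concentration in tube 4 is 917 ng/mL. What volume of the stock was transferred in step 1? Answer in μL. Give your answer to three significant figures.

2.25 × 10^3 μL

Step 1: v brought to 3400 μL → factor = 3400 μL/v
Step 2: 0.38 mL + 2850 μL = 3.23 mL total → factor 3.23/0.38 = 8.5
Step 3: 130 μL + 1100 μL = 1230 μL total → factor 1230/130 = 9.4615
Step 4: 0.12 mL + 12.8 mL = 12.92 mL total → factor 12.92/0.12 = 107.67
Product of known-step factors = 8658.9
Overall factor = 12.0 mg/mL / (917 ng/mL) = 13086
Step-1 factor = 13086 / 8658.9 = 1.5113
v = 3400 μL / 1.5113 = 2.25 × 10^3 μL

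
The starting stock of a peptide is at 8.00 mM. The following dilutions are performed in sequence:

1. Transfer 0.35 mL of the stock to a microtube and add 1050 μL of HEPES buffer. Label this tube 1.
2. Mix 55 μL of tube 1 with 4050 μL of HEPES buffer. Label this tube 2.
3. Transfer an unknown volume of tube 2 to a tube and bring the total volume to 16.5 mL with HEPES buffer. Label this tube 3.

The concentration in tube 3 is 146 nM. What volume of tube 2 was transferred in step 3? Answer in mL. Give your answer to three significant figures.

0.0899 mL

Step 1: 0.35 mL + 1050 μL = 1.4 mL total → factor 1.4/0.35 = 4
Step 2: 55 μL + 4050 μL = 4105 μL total → factor 4105/55 = 74.636
Step 3: v brought to 16.5 mL → factor = 16.5 mL/v
Product of known-step factors = 298.55
Overall factor = 8.00 mM / (146 nM) = 54795
Step-3 factor = 54795 / 298.55 = 183.54
v = 16.5 mL / 183.54 = 0.0899 mL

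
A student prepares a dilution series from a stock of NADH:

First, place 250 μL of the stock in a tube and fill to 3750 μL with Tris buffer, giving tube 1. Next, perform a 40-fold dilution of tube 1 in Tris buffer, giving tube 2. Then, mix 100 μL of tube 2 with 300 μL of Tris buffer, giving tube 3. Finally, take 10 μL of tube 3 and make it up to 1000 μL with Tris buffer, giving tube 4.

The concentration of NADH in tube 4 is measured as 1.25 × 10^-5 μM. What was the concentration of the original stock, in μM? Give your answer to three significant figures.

3.00 μM

Step 1: 250 μL brought to 3750 μL → factor 3750/250 = 15
Step 2: 40-fold → factor 40
Step 3: 100 μL + 300 μL = 400 μL total → factor 400/100 = 4
Step 4: 10 μL brought to 1000 μL → factor 1000/10 = 100
Overall dilution factor = 15 × 40 × 4 × 100 = 2.4 × 10^5
Stock = 1.25 × 10^-5 μM × 2.4 × 10^5 = 3.00 μM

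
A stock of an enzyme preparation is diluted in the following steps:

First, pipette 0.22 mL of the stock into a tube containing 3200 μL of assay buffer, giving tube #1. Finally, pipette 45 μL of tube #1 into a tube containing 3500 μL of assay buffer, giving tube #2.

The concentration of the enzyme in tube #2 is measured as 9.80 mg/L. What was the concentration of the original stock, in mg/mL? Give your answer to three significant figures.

Step 1: 0.22 mL + 3200 μL = 3.42 mL total → factor 3.42/0.22 = 15.545
Step 2: 45 μL + 3500 μL = 3545 μL total → factor 3545/45 = 78.778
Overall dilution factor = 15.545 × 78.778 = 1224.6
Stock = 9.80 mg/L × 1224.6 = 1.200 × 10^4 mg/L = 12.0 mg/mL

12.0 mg/mL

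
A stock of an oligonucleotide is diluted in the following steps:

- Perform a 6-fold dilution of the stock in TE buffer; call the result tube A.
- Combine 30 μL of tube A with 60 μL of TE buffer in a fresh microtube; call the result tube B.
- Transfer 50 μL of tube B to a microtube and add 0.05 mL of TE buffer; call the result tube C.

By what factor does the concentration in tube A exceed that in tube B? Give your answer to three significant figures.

Step 1: 6-fold → factor 6
Step 2: 30 μL + 60 μL = 90 μL total → factor 90/30 = 3
Dilution factor to tube A = 6; to tube B = 18
[tube A]/[tube B] = (factor to tube B)/(factor to tube A) = 18/6 = 3.00

3.00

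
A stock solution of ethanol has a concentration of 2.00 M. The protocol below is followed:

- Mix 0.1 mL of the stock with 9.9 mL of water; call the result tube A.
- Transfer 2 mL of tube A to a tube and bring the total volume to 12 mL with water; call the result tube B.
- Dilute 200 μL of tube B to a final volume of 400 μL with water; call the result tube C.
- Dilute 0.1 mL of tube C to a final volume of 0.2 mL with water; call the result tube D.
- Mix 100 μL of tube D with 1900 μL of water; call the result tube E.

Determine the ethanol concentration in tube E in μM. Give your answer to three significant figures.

41.7 μM

Step 1: 0.1 mL + 9.9 mL = 10 mL total → factor 10/0.1 = 100
Step 2: 2 mL brought to 12 mL → factor 12/2 = 6
Step 3: 200 μL brought to 400 μL → factor 400/200 = 2
Step 4: 0.1 mL brought to 0.2 mL → factor 0.2/0.1 = 2
Step 5: 100 μL + 1900 μL = 2000 μL total → factor 2000/100 = 20
Overall dilution factor = 100 × 6 × 2 × 2 × 20 = 48000
Final = 2.00 M / 48000 = 4.167 × 10^-5 M = 41.7 μM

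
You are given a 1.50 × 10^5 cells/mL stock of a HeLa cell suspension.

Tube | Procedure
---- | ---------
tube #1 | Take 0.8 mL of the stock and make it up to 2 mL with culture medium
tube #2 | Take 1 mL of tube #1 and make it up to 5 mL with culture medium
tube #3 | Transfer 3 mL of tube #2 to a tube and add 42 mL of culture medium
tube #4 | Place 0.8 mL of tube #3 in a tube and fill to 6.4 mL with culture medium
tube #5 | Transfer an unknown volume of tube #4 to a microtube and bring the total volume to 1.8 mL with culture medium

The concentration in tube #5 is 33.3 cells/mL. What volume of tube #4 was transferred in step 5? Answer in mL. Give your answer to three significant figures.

0.599 mL

Step 1: 0.8 mL brought to 2 mL → factor 2/0.8 = 2.5
Step 2: 1 mL brought to 5 mL → factor 5/1 = 5
Step 3: 3 mL + 42 mL = 45 mL total → factor 45/3 = 15
Step 4: 0.8 mL brought to 6.4 mL → factor 6.4/0.8 = 8
Step 5: v brought to 1.8 mL → factor = 1.8 mL/v
Product of known-step factors = 1500
Overall factor = 1.50 × 10^5 cells/mL / (33.3 cells/mL) = 4504.5
Step-5 factor = 4504.5 / 1500 = 3.003
v = 1.8 mL / 3.003 = 0.599 mL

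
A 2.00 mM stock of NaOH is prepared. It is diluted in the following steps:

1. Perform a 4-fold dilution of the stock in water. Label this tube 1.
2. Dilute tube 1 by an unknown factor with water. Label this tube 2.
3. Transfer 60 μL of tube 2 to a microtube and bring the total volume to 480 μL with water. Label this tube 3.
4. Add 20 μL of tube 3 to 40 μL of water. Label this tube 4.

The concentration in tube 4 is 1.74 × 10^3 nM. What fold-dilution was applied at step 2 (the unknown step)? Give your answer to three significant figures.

Step 1: 4-fold → factor 4
Step 2: unknown factor x
Step 3: 60 μL brought to 480 μL → factor 480/60 = 8
Step 4: 20 μL + 40 μL = 60 μL total → factor 60/20 = 3
Product of known-step factors = 96
Overall factor = 2.00 mM / (1.74 × 10^3 nM) = 1149.4
x = 1149.4 / 96 = 12.0

12.0-fold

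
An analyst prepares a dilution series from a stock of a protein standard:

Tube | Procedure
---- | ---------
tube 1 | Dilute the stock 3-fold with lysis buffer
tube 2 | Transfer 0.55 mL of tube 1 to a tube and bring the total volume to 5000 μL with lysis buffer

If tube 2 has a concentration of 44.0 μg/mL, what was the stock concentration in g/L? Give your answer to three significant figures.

1.20 g/L

Step 1: 3-fold → factor 3
Step 2: 0.55 mL brought to 5000 μL → factor 5/0.55 = 9.0909
Overall dilution factor = 3 × 9.0909 = 27.273
Stock = 44.0 μg/mL × 27.273 = 1200 μg/mL = 1.20 g/L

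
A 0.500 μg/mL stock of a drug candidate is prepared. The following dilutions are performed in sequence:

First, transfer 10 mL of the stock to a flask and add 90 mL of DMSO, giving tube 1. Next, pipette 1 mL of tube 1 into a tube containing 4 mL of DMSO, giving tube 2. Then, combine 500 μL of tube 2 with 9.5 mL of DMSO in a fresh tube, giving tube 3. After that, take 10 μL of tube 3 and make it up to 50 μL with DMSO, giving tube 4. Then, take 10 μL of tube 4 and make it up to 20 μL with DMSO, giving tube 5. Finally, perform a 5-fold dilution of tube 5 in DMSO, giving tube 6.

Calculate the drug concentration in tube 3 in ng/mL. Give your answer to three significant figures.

0.500 ng/mL

Step 1: 10 mL + 90 mL = 100 mL total → factor 100/10 = 10
Step 2: 1 mL + 4 mL = 5 mL total → factor 5/1 = 5
Step 3: 500 μL + 9.5 mL = 10000 μL total → factor 10000/500 = 20
Dilution factor through tube 3 = 10 × 5 × 20 = 1000
[tube 3] = 0.500 μg/mL / 1000 = 0.0005000 μg/mL = 0.500 ng/mL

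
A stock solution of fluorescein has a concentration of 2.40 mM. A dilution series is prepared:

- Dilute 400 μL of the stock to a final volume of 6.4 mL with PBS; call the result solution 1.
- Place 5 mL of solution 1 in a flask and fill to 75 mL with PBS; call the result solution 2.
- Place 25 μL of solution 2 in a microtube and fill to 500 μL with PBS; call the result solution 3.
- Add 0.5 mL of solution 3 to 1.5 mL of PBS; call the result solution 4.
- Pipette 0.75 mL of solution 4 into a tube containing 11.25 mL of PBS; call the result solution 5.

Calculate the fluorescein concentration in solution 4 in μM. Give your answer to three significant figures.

Step 1: 400 μL brought to 6.4 mL → factor 6400/400 = 16
Step 2: 5 mL brought to 75 mL → factor 75/5 = 15
Step 3: 25 μL brought to 500 μL → factor 500/25 = 20
Step 4: 0.5 mL + 1.5 mL = 2 mL total → factor 2/0.5 = 4
Dilution factor through solution 4 = 16 × 15 × 20 × 4 = 19200
[solution 4] = 2.40 mM / 19200 = 0.0001250 mM = 0.125 μM

0.125 μM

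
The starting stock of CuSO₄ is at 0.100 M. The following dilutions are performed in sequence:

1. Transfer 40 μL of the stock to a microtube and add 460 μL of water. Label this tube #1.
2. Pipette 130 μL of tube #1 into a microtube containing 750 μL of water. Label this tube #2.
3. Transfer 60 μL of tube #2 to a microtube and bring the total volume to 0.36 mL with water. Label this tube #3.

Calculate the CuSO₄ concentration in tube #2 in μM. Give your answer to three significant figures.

Step 1: 40 μL + 460 μL = 500 μL total → factor 500/40 = 12.5
Step 2: 130 μL + 750 μL = 880 μL total → factor 880/130 = 6.7692
Dilution factor through tube #2 = 12.5 × 6.7692 = 84.615
[tube #2] = 0.100 M / 84.615 = 0.001182 M = 1.18 × 10^3 μM

1.18 × 10^3 μM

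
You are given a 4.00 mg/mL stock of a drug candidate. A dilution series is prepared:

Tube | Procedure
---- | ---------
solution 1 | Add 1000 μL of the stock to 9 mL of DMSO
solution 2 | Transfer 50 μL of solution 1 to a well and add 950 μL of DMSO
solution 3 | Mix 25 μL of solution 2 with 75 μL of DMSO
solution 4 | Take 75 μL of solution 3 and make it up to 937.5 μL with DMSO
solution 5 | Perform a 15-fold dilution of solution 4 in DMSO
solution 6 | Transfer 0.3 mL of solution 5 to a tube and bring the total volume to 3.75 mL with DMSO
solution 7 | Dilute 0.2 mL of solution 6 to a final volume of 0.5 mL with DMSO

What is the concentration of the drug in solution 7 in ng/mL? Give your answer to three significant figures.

Step 1: 1000 μL + 9 mL = 10000 μL total → factor 10000/1000 = 10
Step 2: 50 μL + 950 μL = 1000 μL total → factor 1000/50 = 20
Step 3: 25 μL + 75 μL = 100 μL total → factor 100/25 = 4
Step 4: 75 μL brought to 937.5 μL → factor 937.5/75 = 12.5
Step 5: 15-fold → factor 15
Step 6: 0.3 mL brought to 3.75 mL → factor 3.75/0.3 = 12.5
Step 7: 0.2 mL brought to 0.5 mL → factor 0.5/0.2 = 2.5
Overall dilution factor = 10 × 20 × 4 × 12.5 × 15 × 12.5 × 2.5 = 4.6875 × 10^6
Final = 4.00 mg/mL / 4.6875 × 10^6 = 8.533 × 10^-7 mg/mL = 0.853 ng/mL

0.853 ng/mL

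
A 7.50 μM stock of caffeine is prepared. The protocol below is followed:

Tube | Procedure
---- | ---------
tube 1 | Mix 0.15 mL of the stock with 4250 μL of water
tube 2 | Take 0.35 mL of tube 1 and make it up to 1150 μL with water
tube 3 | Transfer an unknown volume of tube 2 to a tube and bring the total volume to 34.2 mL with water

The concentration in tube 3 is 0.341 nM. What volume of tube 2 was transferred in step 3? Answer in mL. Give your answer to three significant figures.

Step 1: 0.15 mL + 4250 μL = 4.4 mL total → factor 4.4/0.15 = 29.333
Step 2: 0.35 mL brought to 1150 μL → factor 1.15/0.35 = 3.2857
Step 3: v brought to 34.2 mL → factor = 34.2 mL/v
Product of known-step factors = 96.381
Overall factor = 7.50 μM / (0.341 nM) = 21994
Step-3 factor = 21994 / 96.381 = 228.2
v = 34.2 mL / 228.2 = 0.150 mL

0.150 mL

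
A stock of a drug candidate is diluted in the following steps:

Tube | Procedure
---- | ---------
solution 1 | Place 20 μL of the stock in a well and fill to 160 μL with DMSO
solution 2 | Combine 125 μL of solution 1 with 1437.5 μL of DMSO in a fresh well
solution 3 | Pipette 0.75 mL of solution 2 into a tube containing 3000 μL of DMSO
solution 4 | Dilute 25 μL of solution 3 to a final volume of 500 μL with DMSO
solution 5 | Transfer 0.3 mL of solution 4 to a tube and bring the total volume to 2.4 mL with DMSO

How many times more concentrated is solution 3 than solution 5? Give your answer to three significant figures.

160

Step 1: 20 μL brought to 160 μL → factor 160/20 = 8
Step 2: 125 μL + 1437.5 μL = 1562.5 μL total → factor 1562.5/125 = 12.5
Step 3: 0.75 mL + 3000 μL = 3.75 mL total → factor 3.75/0.75 = 5
Step 4: 25 μL brought to 500 μL → factor 500/25 = 20
Step 5: 0.3 mL brought to 2.4 mL → factor 2.4/0.3 = 8
Dilution factor to solution 3 = 500; to solution 5 = 80000
[solution 3]/[solution 5] = (factor to solution 5)/(factor to solution 3) = 80000/500 = 160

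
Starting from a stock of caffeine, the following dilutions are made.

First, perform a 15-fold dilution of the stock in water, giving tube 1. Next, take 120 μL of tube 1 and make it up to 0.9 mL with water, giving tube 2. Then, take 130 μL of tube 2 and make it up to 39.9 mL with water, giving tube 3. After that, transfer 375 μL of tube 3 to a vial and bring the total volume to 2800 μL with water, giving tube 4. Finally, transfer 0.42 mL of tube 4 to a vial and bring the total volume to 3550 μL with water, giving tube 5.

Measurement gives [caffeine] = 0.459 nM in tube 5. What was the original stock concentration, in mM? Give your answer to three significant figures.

1.00 mM

Step 1: 15-fold → factor 15
Step 2: 120 μL brought to 0.9 mL → factor 900/120 = 7.5
Step 3: 130 μL brought to 39.9 mL → factor 39900/130 = 306.92
Step 4: 375 μL brought to 2800 μL → factor 2800/375 = 7.4667
Step 5: 0.42 mL brought to 3550 μL → factor 3.55/0.42 = 8.4524
Overall dilution factor = 15 × 7.5 × 306.92 × 7.4667 × 8.4524 = 2.1792 × 10^6
Stock = 0.459 nM × 2.1792 × 10^6 = 1.000 × 10^6 nM = 1.00 mM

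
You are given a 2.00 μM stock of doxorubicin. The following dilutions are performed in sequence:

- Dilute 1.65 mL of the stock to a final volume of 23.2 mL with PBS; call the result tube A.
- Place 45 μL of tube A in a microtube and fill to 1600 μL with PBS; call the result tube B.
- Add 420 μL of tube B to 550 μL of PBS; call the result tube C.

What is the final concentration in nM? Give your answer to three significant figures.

1.73 nM

Step 1: 1.65 mL brought to 23.2 mL → factor 23.2/1.65 = 14.061
Step 2: 45 μL brought to 1600 μL → factor 1600/45 = 35.556
Step 3: 420 μL + 550 μL = 970 μL total → factor 970/420 = 2.3095
Overall dilution factor = 14.061 × 35.556 × 2.3095 = 1154.6
Final = 2.00 μM / 1154.6 = 0.001732 μM = 1.73 nM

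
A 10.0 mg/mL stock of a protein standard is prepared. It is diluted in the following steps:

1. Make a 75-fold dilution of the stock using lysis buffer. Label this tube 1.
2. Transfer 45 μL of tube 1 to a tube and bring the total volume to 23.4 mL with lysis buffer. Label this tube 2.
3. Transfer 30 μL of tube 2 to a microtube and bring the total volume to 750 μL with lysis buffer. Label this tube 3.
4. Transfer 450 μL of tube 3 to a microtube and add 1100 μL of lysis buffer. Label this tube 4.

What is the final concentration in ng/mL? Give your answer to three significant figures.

Step 1: 75-fold → factor 75
Step 2: 45 μL brought to 23.4 mL → factor 23400/45 = 520
Step 3: 30 μL brought to 750 μL → factor 750/30 = 25
Step 4: 450 μL + 1100 μL = 1550 μL total → factor 1550/450 = 3.4444
Overall dilution factor = 75 × 520 × 25 × 3.4444 = 3.3583 × 10^6
Final = 10.0 mg/mL / 3.3583 × 10^6 = 2.978 × 10^-6 mg/mL = 2.98 ng/mL

2.98 ng/mL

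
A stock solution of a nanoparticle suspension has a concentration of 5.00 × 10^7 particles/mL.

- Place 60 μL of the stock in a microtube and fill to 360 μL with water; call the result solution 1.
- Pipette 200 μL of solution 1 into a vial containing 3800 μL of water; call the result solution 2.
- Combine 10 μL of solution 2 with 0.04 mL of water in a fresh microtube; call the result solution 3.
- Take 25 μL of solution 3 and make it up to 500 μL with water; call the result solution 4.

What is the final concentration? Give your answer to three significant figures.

Step 1: 60 μL brought to 360 μL → factor 360/60 = 6
Step 2: 200 μL + 3800 μL = 4000 μL total → factor 4000/200 = 20
Step 3: 10 μL + 0.04 mL = 50 μL total → factor 50/10 = 5
Step 4: 25 μL brought to 500 μL → factor 500/25 = 20
Overall dilution factor = 6 × 20 × 5 × 20 = 12000
Final = 5.00 × 10^7 particles/mL / 12000 = 4.17 × 10^3 particles/mL

4.17 × 10^3 particles/mL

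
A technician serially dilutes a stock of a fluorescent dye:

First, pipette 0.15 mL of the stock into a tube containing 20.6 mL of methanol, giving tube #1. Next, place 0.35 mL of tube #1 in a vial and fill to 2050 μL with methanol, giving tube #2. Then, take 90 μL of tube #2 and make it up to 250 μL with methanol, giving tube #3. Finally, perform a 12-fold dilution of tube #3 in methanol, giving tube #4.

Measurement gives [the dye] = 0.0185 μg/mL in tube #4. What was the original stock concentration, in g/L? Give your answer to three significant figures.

0.500 g/L

Step 1: 0.15 mL + 20.6 mL = 20.75 mL total → factor 20.75/0.15 = 138.33
Step 2: 0.35 mL brought to 2050 μL → factor 2.05/0.35 = 5.8571
Step 3: 90 μL brought to 250 μL → factor 250/90 = 2.7778
Step 4: 12-fold → factor 12
Overall dilution factor = 138.33 × 5.8571 × 2.7778 × 12 = 27008
Stock = 0.0185 μg/mL × 27008 = 499.6 μg/mL = 0.500 g/L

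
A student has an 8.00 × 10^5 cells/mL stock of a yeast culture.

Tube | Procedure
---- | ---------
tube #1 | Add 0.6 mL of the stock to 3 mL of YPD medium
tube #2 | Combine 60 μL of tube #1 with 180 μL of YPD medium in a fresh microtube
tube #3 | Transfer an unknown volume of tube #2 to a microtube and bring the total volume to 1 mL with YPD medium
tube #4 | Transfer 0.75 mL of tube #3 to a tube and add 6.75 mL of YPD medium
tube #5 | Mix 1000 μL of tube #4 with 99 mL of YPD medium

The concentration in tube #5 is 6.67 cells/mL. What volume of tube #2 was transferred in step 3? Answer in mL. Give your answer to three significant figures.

Step 1: 0.6 mL + 3 mL = 3.6 mL total → factor 3.6/0.6 = 6
Step 2: 60 μL + 180 μL = 240 μL total → factor 240/60 = 4
Step 3: v brought to 1 mL → factor = 1 mL/v
Step 4: 0.75 mL + 6.75 mL = 7.5 mL total → factor 7.5/0.75 = 10
Step 5: 1000 μL + 99 mL = 1 × 10^5 μL total → factor 1 × 10^5/1000 = 100
Product of known-step factors = 24000
Overall factor = 8.00 × 10^5 cells/mL / (6.67 cells/mL) = 1.1994 × 10^5
Step-3 factor = 1.1994 × 10^5 / 24000 = 4.9975
v = 1 mL / 4.9975 = 0.200 mL

0.200 mL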